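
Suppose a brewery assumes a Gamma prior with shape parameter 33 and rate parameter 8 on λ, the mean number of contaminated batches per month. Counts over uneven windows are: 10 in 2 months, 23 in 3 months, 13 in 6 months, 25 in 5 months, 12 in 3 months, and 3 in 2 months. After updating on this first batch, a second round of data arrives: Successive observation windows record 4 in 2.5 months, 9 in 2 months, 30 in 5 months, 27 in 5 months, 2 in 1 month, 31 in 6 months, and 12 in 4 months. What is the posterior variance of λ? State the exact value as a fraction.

Total count: 10 + 23 + 13 + 25 + 12 + 3 = 86.
Total exposure: 2 + 3 + 6 + 5 + 3 + 2 = 21 months.
After the first batch: Gamma(33 + 86, 8 + 21) = Gamma(119, 29).
Total count: 4 + 9 + 30 + 27 + 2 + 31 + 12 = 115.
Total exposure: 2.5 + 2 + 5 + 5 + 1 + 6 + 4 = 25.5 months.
After the second batch: Gamma(119 + 115, 29 + 25.5) = Gamma(234, 109/2).
Posterior variance = α'/β'² = 234/(11881/4) = 936/11881.

936/11881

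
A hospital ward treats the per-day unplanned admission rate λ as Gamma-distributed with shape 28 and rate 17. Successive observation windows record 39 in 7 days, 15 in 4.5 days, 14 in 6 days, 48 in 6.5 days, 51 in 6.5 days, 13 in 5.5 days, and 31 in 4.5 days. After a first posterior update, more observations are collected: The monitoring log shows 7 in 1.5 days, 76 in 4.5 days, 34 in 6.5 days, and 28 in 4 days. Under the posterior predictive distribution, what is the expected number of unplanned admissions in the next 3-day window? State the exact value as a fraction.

576/37

Total count: 39 + 15 + 14 + 48 + 51 + 13 + 31 = 211.
Total exposure: 7 + 4.5 + 6 + 6.5 + 6.5 + 5.5 + 4.5 = 40.5 days.
After the first batch: Gamma(28 + 211, 17 + 40.5) = Gamma(239, 115/2).
Total count: 7 + 76 + 34 + 28 = 145.
Total exposure: 1.5 + 4.5 + 6.5 + 4 = 16.5 days.
After the second batch: Gamma(239 + 145, 115/2 + 16.5) = Gamma(384, 74).
Predictive mean over a 3-day window = T·E[λ|data] = 3·384/74 = 576/37.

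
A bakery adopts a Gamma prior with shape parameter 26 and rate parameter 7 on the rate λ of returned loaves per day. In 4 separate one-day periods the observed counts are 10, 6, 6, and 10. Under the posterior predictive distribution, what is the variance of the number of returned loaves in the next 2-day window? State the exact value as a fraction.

Total count: 10 + 6 + 6 + 10 = 32.
Total exposure: 4 days.
Gamma(α, β) with Poisson data over total exposure Σt gives posterior Gamma(α+Σx, β+Σt) = Gamma(58, 11).
The posterior predictive for a window of length T is Negative Binomial with variance T·α'·(β'+T)/β'² = 2·58·13/121 = 1508/121.

1508/121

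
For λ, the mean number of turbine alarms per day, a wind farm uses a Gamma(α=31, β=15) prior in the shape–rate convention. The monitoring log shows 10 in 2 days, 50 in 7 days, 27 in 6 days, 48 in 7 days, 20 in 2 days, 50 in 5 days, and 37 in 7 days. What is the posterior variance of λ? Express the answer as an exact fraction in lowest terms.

91/867

Total count: 10 + 50 + 27 + 48 + 20 + 50 + 37 = 242.
Total exposure: 2 + 7 + 6 + 7 + 2 + 5 + 7 = 36 days.
The Gamma prior is conjugate for the Poisson rate, so λ | data ~ Gamma(31+242, 15+36) = Gamma(273, 51).
Posterior variance = α'/β'² = 273/2601 = 91/867.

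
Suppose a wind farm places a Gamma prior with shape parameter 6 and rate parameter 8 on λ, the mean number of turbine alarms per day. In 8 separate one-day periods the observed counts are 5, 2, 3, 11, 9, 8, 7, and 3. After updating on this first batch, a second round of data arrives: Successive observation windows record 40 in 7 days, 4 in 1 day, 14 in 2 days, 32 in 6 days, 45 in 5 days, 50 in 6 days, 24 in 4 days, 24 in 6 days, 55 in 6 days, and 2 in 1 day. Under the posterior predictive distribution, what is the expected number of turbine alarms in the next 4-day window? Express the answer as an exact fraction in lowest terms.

344/15

Total count: 5 + 2 + 3 + 11 + 9 + 8 + 7 + 3 = 48.
Total exposure: 8 days.
After the first batch: Gamma(6 + 48, 8 + 8) = Gamma(54, 16).
Total count: 40 + 4 + 14 + 32 + 45 + 50 + 24 + 24 + 55 + 2 = 290.
Total exposure: 7 + 1 + 2 + 6 + 5 + 6 + 4 + 6 + 6 + 1 = 44 days.
After the second batch: Gamma(54 + 290, 16 + 44) = Gamma(344, 60).
Predictive mean over a 4-day window = T·E[λ|data] = 4·344/60 = 344/15.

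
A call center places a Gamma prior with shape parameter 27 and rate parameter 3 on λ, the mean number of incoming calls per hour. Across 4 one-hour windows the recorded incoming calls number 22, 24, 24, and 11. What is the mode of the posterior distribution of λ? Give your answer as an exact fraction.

Total count: 22 + 24 + 24 + 11 = 81.
Total exposure: 4 hours.
Gamma(α, β) with Poisson data over total exposure Σt gives posterior Gamma(α+Σx, β+Σt) = Gamma(108, 7).
Posterior mode = (α'−1)/β' = 107/7.

107/7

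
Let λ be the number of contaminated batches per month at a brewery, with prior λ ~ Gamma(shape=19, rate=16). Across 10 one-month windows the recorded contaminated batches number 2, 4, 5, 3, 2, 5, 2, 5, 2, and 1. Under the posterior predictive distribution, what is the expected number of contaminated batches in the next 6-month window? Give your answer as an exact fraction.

Total count: 2 + 4 + 5 + 3 + 2 + 5 + 2 + 5 + 2 + 1 = 31.
Total exposure: 10 months.
By Gamma–Poisson conjugacy, the posterior is Gamma(α + Σx, β + Σt) = Gamma(19 + 31, 16 + 10) = Gamma(50, 26).
Predictive mean over a 6-month window = T·E[λ|data] = 6·50/26 = 150/13.

150/13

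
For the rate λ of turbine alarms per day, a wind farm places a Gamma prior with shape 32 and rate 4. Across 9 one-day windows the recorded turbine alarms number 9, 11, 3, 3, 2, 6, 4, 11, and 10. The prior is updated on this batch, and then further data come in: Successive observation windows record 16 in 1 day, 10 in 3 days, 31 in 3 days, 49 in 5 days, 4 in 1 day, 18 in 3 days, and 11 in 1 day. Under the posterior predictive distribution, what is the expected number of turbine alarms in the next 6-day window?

Total count: 9 + 11 + 3 + 3 + 2 + 6 + 4 + 11 + 10 = 59.
Total exposure: 9 days.
After the first batch: Gamma(32 + 59, 4 + 9) = Gamma(91, 13).
Total count: 16 + 10 + 31 + 49 + 4 + 18 + 11 = 139.
Total exposure: 1 + 3 + 3 + 5 + 1 + 3 + 1 = 17 days.
After the second batch: Gamma(91 + 139, 13 + 17) = Gamma(230, 30).
Predictive mean over a 6-day window = T·E[λ|data] = 6·230/30 = 46.

46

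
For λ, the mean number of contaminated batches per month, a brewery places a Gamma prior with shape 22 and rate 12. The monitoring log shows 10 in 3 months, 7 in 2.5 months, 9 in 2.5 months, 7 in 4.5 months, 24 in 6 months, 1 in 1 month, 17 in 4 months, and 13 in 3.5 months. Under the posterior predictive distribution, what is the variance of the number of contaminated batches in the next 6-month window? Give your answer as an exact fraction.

3300/169

Total count: 10 + 7 + 9 + 7 + 24 + 1 + 17 + 13 = 88.
Total exposure: 3 + 2.5 + 2.5 + 4.5 + 6 + 1 + 4 + 3.5 = 27 months.
Posterior: α' = 22 + 88 = 110, β' = 12 + 27 = 39.
The posterior predictive for a window of length T is Negative Binomial with variance T·α'·(β'+T)/β'² = 6·110·45/1521 = 3300/169.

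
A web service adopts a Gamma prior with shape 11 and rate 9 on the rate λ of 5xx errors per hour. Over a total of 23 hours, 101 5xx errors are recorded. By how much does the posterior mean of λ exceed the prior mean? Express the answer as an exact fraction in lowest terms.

Total count 101 over total exposure 23 hours.
The Gamma prior is conjugate for the Poisson rate, so λ | data ~ Gamma(11+101, 9+23) = Gamma(112, 32).
Posterior mean = 112/32 = 7/2; prior mean = 11/9 = 11/9. Difference = 7/2 − 11/9 = 41/18.

41/18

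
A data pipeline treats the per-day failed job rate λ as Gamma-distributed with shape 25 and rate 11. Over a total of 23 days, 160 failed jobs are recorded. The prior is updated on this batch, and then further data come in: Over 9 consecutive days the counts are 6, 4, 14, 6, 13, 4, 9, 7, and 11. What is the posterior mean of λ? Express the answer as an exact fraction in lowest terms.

Total count 160 over total exposure 23 days.
After the first batch: Gamma(25 + 160, 11 + 23) = Gamma(185, 34).
Total count: 6 + 4 + 14 + 6 + 13 + 4 + 9 + 7 + 11 = 74.
Total exposure: 9 days.
After the second batch: Gamma(185 + 74, 34 + 9) = Gamma(259, 43).
Posterior mean = α'/β' = 259/43.

259/43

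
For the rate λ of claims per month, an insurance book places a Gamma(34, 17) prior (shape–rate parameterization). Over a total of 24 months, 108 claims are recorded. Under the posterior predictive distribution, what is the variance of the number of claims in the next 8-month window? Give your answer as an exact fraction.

Total count 108 over total exposure 24 months.
Conjugate update: add total count to the shape and total exposure to the rate, giving Gamma(142, 41).
The posterior predictive for a window of length T is Negative Binomial with variance T·α'·(β'+T)/β'² = 8·142·49/1681 = 55664/1681.

55664/1681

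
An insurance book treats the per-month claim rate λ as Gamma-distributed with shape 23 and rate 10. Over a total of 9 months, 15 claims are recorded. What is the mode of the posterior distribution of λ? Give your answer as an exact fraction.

Total count 15 over total exposure 9 months.
Posterior: α' = 23 + 15 = 38, β' = 10 + 9 = 19.
Posterior mode = (α'−1)/β' = 37/19.

37/19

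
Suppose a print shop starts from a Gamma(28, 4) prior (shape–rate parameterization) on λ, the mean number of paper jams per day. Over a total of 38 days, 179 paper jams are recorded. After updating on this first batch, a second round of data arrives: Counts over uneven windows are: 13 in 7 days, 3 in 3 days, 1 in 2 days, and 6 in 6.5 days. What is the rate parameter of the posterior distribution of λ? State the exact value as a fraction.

Total count 179 over total exposure 38 days.
After the first batch: Gamma(28 + 179, 4 + 38) = Gamma(207, 42).
Total count: 13 + 3 + 1 + 6 = 23.
Total exposure: 7 + 3 + 2 + 6.5 = 18.5 days.
After the second batch: Gamma(207 + 23, 42 + 18.5) = Gamma(230, 121/2).

121/2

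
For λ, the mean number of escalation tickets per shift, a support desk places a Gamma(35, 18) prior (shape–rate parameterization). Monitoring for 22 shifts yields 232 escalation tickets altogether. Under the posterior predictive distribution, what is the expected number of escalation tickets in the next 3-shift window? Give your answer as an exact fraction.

Total count 232 over total exposure 22 shifts.
By Gamma–Poisson conjugacy, the posterior is Gamma(α + Σx, β + Σt) = Gamma(35 + 232, 18 + 22) = Gamma(267, 40).
Predictive mean over a 3-shift window = T·E[λ|data] = 3·267/40 = 801/40.

801/40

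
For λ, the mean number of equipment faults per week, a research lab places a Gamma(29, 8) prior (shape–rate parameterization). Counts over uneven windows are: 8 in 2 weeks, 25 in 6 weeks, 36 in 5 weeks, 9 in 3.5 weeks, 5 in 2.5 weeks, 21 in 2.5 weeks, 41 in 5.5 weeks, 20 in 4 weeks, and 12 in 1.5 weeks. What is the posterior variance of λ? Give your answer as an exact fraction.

Total count: 8 + 25 + 36 + 9 + 5 + 21 + 41 + 20 + 12 = 177.
Total exposure: 2 + 6 + 5 + 3.5 + 2.5 + 2.5 + 5.5 + 4 + 1.5 = 32.5 weeks.
The Gamma prior is conjugate for the Poisson rate, so λ | data ~ Gamma(29+177, 8+32.5) = Gamma(206, 81/2).
Posterior variance = α'/β'² = 206/(6561/4) = 824/6561.

824/6561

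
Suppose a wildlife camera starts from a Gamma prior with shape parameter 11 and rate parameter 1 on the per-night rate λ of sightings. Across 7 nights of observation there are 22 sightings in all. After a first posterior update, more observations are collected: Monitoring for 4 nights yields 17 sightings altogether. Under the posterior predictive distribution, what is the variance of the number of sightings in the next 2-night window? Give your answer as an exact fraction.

Total count 22 over total exposure 7 nights.
After the first batch: Gamma(11 + 22, 1 + 7) = Gamma(33, 8).
Total count 17 over total exposure 4 nights.
After the second batch: Gamma(33 + 17, 8 + 4) = Gamma(50, 12).
The posterior predictive for a window of length T is Negative Binomial with variance T·α'·(β'+T)/β'² = 2·50·14/144 = 175/18.

175/18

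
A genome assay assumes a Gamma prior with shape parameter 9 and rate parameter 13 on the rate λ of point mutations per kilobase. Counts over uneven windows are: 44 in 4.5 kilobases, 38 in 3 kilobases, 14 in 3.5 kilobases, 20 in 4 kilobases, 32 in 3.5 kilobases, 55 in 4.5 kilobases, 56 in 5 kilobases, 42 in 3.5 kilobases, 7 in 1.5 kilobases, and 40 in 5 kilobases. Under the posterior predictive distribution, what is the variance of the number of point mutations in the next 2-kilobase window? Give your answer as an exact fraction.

Total count: 44 + 38 + 14 + 20 + 32 + 55 + 56 + 42 + 7 + 40 = 348.
Total exposure: 4.5 + 3 + 3.5 + 4 + 3.5 + 4.5 + 5 + 3.5 + 1.5 + 5 = 38 kilobases.
By Gamma–Poisson conjugacy, the posterior is Gamma(α + Σx, β + Σt) = Gamma(9 + 348, 13 + 38) = Gamma(357, 51).
The posterior predictive for a window of length T is Negative Binomial with variance T·α'·(β'+T)/β'² = 2·357·53/2601 = 742/51.

742/51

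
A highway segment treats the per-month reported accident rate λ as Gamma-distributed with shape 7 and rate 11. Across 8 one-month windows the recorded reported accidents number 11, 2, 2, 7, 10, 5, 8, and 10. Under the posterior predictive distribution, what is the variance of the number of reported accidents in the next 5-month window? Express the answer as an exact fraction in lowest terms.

7440/361

Total count: 11 + 2 + 2 + 7 + 10 + 5 + 8 + 10 = 55.
Total exposure: 8 months.
By Gamma–Poisson conjugacy, the posterior is Gamma(α + Σx, β + Σt) = Gamma(7 + 55, 11 + 8) = Gamma(62, 19).
The posterior predictive for a window of length T is Negative Binomial with variance T·α'·(β'+T)/β'² = 5·62·24/361 = 7440/361.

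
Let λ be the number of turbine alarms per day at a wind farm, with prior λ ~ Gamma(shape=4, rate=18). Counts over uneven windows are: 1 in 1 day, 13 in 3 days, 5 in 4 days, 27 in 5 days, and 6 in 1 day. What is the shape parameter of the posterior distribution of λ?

Total count: 1 + 13 + 5 + 27 + 6 = 52.
Total exposure: 1 + 3 + 4 + 5 + 1 = 14 days.
The Gamma prior is conjugate for the Poisson rate, so λ | data ~ Gamma(4+52, 18+14) = Gamma(56, 32).

56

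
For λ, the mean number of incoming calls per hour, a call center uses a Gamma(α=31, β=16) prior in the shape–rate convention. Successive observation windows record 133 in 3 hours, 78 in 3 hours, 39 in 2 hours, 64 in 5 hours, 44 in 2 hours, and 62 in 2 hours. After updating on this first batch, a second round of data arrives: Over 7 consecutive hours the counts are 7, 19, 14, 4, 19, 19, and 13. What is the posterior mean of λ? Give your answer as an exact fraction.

Total count: 133 + 78 + 39 + 64 + 44 + 62 = 420.
Total exposure: 3 + 3 + 2 + 5 + 2 + 2 = 17 hours.
After the first batch: Gamma(31 + 420, 16 + 17) = Gamma(451, 33).
Total count: 7 + 19 + 14 + 4 + 19 + 19 + 13 = 95.
Total exposure: 7 hours.
After the second batch: Gamma(451 + 95, 33 + 7) = Gamma(546, 40).
Posterior mean = α'/β' = 546/40 = 273/20.

273/20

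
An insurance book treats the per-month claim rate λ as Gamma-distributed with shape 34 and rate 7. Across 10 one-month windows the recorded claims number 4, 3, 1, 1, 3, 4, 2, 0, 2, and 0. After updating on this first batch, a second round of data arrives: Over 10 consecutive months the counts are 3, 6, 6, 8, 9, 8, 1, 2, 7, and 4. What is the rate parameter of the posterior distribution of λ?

27

Total count: 4 + 3 + 1 + 1 + 3 + 4 + 2 + 0 + 2 + 0 = 20.
Total exposure: 10 months.
After the first batch: Gamma(34 + 20, 7 + 10) = Gamma(54, 17).
Total count: 3 + 6 + 6 + 8 + 9 + 8 + 1 + 2 + 7 + 4 = 54.
Total exposure: 10 months.
After the second batch: Gamma(54 + 54, 17 + 10) = Gamma(108, 27).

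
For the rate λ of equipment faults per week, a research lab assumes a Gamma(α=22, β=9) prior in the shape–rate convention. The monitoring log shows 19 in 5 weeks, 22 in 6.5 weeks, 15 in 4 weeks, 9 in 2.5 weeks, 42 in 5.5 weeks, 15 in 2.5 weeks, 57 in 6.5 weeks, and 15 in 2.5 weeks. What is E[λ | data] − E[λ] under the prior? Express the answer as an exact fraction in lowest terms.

Total count: 19 + 22 + 15 + 9 + 42 + 15 + 57 + 15 = 194.
Total exposure: 5 + 6.5 + 4 + 2.5 + 5.5 + 2.5 + 6.5 + 2.5 = 35 weeks.
Gamma(α, β) with Poisson data over total exposure Σt gives posterior Gamma(α+Σx, β+Σt) = Gamma(216, 44).
Posterior mean = 216/44 = 54/11; prior mean = 22/9 = 22/9. Difference = 54/11 − 22/9 = 244/99.

244/99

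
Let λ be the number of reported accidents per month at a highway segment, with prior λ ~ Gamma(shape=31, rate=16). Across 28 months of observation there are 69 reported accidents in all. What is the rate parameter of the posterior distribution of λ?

Total count 69 over total exposure 28 months.
The Gamma prior is conjugate for the Poisson rate, so λ | data ~ Gamma(31+69, 16+28) = Gamma(100, 44).

44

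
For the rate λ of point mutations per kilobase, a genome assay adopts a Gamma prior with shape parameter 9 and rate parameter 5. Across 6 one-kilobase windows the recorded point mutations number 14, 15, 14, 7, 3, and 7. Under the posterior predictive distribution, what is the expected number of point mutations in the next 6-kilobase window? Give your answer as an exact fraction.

Total count: 14 + 15 + 14 + 7 + 3 + 7 = 60.
Total exposure: 6 kilobases.
Posterior: α' = 9 + 60 = 69, β' = 5 + 6 = 11.
Predictive mean over a 6-kilobase window = T·E[λ|data] = 6·69/11 = 414/11.

414/11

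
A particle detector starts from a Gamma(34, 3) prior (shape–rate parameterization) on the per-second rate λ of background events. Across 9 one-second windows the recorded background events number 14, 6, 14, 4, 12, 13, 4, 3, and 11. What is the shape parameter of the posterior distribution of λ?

Total count: 14 + 6 + 14 + 4 + 12 + 13 + 4 + 3 + 11 = 81.
Total exposure: 9 seconds.
By Gamma–Poisson conjugacy, the posterior is Gamma(α + Σx, β + Σt) = Gamma(34 + 81, 3 + 9) = Gamma(115, 12).

115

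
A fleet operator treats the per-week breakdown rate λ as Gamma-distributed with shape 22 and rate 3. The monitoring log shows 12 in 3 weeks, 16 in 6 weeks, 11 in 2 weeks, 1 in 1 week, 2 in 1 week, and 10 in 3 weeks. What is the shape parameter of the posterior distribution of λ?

Total count: 12 + 16 + 11 + 1 + 2 + 10 = 52.
Total exposure: 3 + 6 + 2 + 1 + 1 + 3 = 16 weeks.
Conjugate update: add total count to the shape and total exposure to the rate, giving Gamma(74, 19).

74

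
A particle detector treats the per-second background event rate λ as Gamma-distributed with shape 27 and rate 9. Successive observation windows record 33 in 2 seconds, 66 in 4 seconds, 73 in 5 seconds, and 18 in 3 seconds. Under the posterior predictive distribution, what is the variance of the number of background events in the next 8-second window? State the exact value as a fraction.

Total count: 33 + 66 + 73 + 18 = 190.
Total exposure: 2 + 4 + 5 + 3 = 14 seconds.
Posterior: α' = 27 + 190 = 217, β' = 9 + 14 = 23.
The posterior predictive for a window of length T is Negative Binomial with variance T·α'·(β'+T)/β'² = 8·217·31/529 = 53816/529.

53816/529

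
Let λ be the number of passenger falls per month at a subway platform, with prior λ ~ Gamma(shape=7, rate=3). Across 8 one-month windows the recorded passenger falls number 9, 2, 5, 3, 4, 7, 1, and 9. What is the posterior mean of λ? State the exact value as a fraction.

47/11

Total count: 9 + 2 + 5 + 3 + 4 + 7 + 1 + 9 = 40.
Total exposure: 8 months.
By Gamma–Poisson conjugacy, the posterior is Gamma(α + Σx, β + Σt) = Gamma(7 + 40, 3 + 8) = Gamma(47, 11).
Posterior mean = α'/β' = 47/11.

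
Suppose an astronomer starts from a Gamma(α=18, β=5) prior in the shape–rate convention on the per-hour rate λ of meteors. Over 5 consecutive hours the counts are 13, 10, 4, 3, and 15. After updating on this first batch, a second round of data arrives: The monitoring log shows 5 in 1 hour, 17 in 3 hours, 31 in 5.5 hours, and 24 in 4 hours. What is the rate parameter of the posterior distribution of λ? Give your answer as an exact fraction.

Total count: 13 + 10 + 4 + 3 + 15 = 45.
Total exposure: 5 hours.
After the first batch: Gamma(18 + 45, 5 + 5) = Gamma(63, 10).
Total count: 5 + 17 + 31 + 24 = 77.
Total exposure: 1 + 3 + 5.5 + 4 = 13.5 hours.
After the second batch: Gamma(63 + 77, 10 + 13.5) = Gamma(140, 47/2).

47/2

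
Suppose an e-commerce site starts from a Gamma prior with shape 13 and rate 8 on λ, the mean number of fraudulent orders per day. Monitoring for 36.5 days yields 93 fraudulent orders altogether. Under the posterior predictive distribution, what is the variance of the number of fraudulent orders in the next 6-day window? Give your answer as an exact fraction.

128472/7921

Total count 93 over total exposure 36.5 days.
The Gamma prior is conjugate for the Poisson rate, so λ | data ~ Gamma(13+93, 8+36.5) = Gamma(106, 89/2).
The posterior predictive for a window of length T is Negative Binomial with variance T·α'·(β'+T)/β'² = 6·106·(101/2)/(7921/4) = 128472/7921.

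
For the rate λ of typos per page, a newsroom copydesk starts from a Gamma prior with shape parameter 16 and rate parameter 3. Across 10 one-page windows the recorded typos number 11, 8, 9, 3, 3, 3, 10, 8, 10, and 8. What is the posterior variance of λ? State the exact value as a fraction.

Total count: 11 + 8 + 9 + 3 + 3 + 3 + 10 + 8 + 10 + 8 = 73.
Total exposure: 10 pages.
Posterior: α' = 16 + 73 = 89, β' = 3 + 10 = 13.
Posterior variance = α'/β'² = 89/169.

89/169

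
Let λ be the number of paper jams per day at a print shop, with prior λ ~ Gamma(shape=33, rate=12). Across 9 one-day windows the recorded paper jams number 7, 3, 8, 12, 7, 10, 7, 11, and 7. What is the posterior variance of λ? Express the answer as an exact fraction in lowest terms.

5/21

Total count: 7 + 3 + 8 + 12 + 7 + 10 + 7 + 11 + 7 = 72.
Total exposure: 9 days.
Gamma(α, β) with Poisson data over total exposure Σt gives posterior Gamma(α+Σx, β+Σt) = Gamma(105, 21).
Posterior variance = α'/β'² = 105/441 = 5/21.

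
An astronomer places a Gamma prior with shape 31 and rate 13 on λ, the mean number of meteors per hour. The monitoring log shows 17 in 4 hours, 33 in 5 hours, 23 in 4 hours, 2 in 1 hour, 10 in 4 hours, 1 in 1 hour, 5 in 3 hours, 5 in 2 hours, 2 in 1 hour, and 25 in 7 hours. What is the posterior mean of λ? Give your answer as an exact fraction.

Total count: 17 + 33 + 23 + 2 + 10 + 1 + 5 + 5 + 2 + 25 = 123.
Total exposure: 4 + 5 + 4 + 1 + 4 + 1 + 3 + 2 + 1 + 7 = 32 hours.
The Gamma prior is conjugate for the Poisson rate, so λ | data ~ Gamma(31+123, 13+32) = Gamma(154, 45).
Posterior mean = α'/β' = 154/45.

154/45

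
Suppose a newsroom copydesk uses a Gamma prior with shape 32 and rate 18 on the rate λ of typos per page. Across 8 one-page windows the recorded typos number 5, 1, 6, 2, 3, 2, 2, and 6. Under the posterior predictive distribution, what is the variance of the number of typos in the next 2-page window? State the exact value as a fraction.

826/169

Total count: 5 + 1 + 6 + 2 + 3 + 2 + 2 + 6 = 27.
Total exposure: 8 pages.
By Gamma–Poisson conjugacy, the posterior is Gamma(α + Σx, β + Σt) = Gamma(32 + 27, 18 + 8) = Gamma(59, 26).
The posterior predictive for a window of length T is Negative Binomial with variance T·α'·(β'+T)/β'² = 2·59·28/676 = 826/169.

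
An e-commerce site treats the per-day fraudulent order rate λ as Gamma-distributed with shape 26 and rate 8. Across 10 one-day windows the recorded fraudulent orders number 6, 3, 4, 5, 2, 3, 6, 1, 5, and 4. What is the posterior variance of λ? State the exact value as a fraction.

65/324

Total count: 6 + 3 + 4 + 5 + 2 + 3 + 6 + 1 + 5 + 4 = 39.
Total exposure: 10 days.
Gamma(α, β) with Poisson data over total exposure Σt gives posterior Gamma(α+Σx, β+Σt) = Gamma(65, 18).
Posterior variance = α'/β'² = 65/324.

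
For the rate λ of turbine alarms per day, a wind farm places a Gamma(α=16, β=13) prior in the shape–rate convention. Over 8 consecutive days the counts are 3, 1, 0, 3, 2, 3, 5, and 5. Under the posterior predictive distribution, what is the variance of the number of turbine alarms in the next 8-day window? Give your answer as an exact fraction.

Total count: 3 + 1 + 0 + 3 + 2 + 3 + 5 + 5 = 22.
Total exposure: 8 days.
Posterior: α' = 16 + 22 = 38, β' = 13 + 8 = 21.
The posterior predictive for a window of length T is Negative Binomial with variance T·α'·(β'+T)/β'² = 8·38·29/441 = 8816/441.

8816/441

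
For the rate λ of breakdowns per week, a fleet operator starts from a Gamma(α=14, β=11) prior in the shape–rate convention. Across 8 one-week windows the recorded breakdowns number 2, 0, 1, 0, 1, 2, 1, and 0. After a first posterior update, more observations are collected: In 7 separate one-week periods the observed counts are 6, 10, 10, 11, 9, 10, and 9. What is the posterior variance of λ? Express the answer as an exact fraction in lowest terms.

Total count: 2 + 0 + 1 + 0 + 1 + 2 + 1 + 0 = 7.
Total exposure: 8 weeks.
After the first batch: Gamma(14 + 7, 11 + 8) = Gamma(21, 19).
Total count: 6 + 10 + 10 + 11 + 9 + 10 + 9 = 65.
Total exposure: 7 weeks.
After the second batch: Gamma(21 + 65, 19 + 7) = Gamma(86, 26).
Posterior variance = α'/β'² = 86/676 = 43/338.

43/338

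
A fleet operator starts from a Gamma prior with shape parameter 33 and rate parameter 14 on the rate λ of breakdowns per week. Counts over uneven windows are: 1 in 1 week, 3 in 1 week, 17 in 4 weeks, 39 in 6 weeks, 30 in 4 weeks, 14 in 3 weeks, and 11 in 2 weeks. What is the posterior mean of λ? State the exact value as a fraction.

Total count: 1 + 3 + 17 + 39 + 30 + 14 + 11 = 115.
Total exposure: 1 + 1 + 4 + 6 + 4 + 3 + 2 = 21 weeks.
Gamma(α, β) with Poisson data over total exposure Σt gives posterior Gamma(α+Σx, β+Σt) = Gamma(148, 35).
Posterior mean = α'/β' = 148/35.

148/35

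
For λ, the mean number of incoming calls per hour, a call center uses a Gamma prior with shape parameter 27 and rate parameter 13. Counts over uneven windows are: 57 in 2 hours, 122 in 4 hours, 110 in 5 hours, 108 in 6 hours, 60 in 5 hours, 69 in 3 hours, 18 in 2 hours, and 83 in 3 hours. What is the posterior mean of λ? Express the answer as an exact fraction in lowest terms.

654/43

Total count: 57 + 122 + 110 + 108 + 60 + 69 + 18 + 83 = 627.
Total exposure: 2 + 4 + 5 + 6 + 5 + 3 + 2 + 3 = 30 hours.
Gamma(α, β) with Poisson data over total exposure Σt gives posterior Gamma(α+Σx, β+Σt) = Gamma(654, 43).
Posterior mean = α'/β' = 654/43.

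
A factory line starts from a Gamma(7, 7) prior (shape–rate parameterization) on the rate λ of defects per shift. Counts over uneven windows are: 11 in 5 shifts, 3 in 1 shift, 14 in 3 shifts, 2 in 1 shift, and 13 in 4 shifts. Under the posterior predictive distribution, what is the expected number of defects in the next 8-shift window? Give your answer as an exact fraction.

Total count: 11 + 3 + 14 + 2 + 13 = 43.
Total exposure: 5 + 1 + 3 + 1 + 4 = 14 shifts.
Gamma(α, β) with Poisson data over total exposure Σt gives posterior Gamma(α+Σx, β+Σt) = Gamma(50, 21).
Predictive mean over an 8-shift window = T·E[λ|data] = 8·50/21 = 400/21.

400/21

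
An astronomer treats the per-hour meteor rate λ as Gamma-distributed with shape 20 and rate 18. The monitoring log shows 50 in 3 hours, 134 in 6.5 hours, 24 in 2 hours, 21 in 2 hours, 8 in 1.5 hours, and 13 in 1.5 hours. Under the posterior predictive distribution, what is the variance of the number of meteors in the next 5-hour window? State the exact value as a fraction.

Total count: 50 + 134 + 24 + 21 + 8 + 13 = 250.
Total exposure: 3 + 6.5 + 2 + 2 + 1.5 + 1.5 = 16.5 hours.
Posterior: α' = 20 + 250 = 270, β' = 18 + 16.5 = 69/2.
The posterior predictive for a window of length T is Negative Binomial with variance T·α'·(β'+T)/β'² = 5·270·(79/2)/(4761/4) = 23700/529.

23700/529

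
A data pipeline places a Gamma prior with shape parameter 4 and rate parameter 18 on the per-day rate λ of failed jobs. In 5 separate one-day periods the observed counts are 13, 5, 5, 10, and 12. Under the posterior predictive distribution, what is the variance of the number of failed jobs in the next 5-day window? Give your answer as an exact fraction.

6860/529

Total count: 13 + 5 + 5 + 10 + 12 = 45.
Total exposure: 5 days.
The Gamma prior is conjugate for the Poisson rate, so λ | data ~ Gamma(4+45, 18+5) = Gamma(49, 23).
The posterior predictive for a window of length T is Negative Binomial with variance T·α'·(β'+T)/β'² = 5·49·28/529 = 6860/529.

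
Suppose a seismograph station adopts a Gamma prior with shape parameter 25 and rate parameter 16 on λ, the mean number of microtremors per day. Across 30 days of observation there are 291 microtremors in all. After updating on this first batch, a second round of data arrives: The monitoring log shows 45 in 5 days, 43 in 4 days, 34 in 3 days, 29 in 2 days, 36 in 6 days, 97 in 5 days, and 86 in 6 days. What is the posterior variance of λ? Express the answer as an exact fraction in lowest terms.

Total count 291 over total exposure 30 days.
After the first batch: Gamma(25 + 291, 16 + 30) = Gamma(316, 46).
Total count: 45 + 43 + 34 + 29 + 36 + 97 + 86 = 370.
Total exposure: 5 + 4 + 3 + 2 + 6 + 5 + 6 = 31 days.
After the second batch: Gamma(316 + 370, 46 + 31) = Gamma(686, 77).
Posterior variance = α'/β'² = 686/5929 = 14/121.

14/121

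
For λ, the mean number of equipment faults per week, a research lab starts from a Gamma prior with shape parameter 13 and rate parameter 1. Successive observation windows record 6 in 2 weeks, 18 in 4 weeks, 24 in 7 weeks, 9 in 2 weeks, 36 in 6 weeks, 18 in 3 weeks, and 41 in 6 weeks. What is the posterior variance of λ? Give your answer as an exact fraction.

165/961

Total count: 6 + 18 + 24 + 9 + 36 + 18 + 41 = 152.
Total exposure: 2 + 4 + 7 + 2 + 6 + 3 + 6 = 30 weeks.
The Gamma prior is conjugate for the Poisson rate, so λ | data ~ Gamma(13+152, 1+30) = Gamma(165, 31).
Posterior variance = α'/β'² = 165/961.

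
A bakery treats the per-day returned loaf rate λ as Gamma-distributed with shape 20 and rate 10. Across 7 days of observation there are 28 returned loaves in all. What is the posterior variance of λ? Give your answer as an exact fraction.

48/289

Total count 28 over total exposure 7 days.
Posterior: α' = 20 + 28 = 48, β' = 10 + 7 = 17.
Posterior variance = α'/β'² = 48/289.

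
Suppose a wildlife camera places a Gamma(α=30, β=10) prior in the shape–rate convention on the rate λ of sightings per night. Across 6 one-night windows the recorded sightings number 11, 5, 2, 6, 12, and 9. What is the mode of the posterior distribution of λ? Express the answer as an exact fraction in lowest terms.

Total count: 11 + 5 + 2 + 6 + 12 + 9 = 45.
Total exposure: 6 nights.
Posterior: α' = 30 + 45 = 75, β' = 10 + 6 = 16.
Posterior mode = (α'−1)/β' = 74/16 = 37/8.

37/8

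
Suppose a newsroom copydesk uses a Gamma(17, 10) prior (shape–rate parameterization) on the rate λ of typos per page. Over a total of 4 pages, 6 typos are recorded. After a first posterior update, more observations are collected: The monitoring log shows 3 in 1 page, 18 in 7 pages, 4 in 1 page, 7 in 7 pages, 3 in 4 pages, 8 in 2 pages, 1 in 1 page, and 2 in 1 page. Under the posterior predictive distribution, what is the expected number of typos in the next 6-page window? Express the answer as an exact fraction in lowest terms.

Total count 6 over total exposure 4 pages.
After the first batch: Gamma(17 + 6, 10 + 4) = Gamma(23, 14).
Total count: 3 + 18 + 4 + 7 + 3 + 8 + 1 + 2 = 46.
Total exposure: 1 + 7 + 1 + 7 + 4 + 2 + 1 + 1 = 24 pages.
After the second batch: Gamma(23 + 46, 14 + 24) = Gamma(69, 38).
Predictive mean over a 6-page window = T·E[λ|data] = 6·69/38 = 207/19.

207/19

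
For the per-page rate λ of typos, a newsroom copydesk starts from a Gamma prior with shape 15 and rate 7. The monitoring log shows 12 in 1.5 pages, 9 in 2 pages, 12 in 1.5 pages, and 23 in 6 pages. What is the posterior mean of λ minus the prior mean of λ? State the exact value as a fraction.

227/126

Total count: 12 + 9 + 12 + 23 = 56.
Total exposure: 1.5 + 2 + 1.5 + 6 = 11 pages.
By Gamma–Poisson conjugacy, the posterior is Gamma(α + Σx, β + Σt) = Gamma(15 + 56, 7 + 11) = Gamma(71, 18).
Posterior mean = 71/18 = 71/18; prior mean = 15/7 = 15/7. Difference = 71/18 − 15/7 = 227/126.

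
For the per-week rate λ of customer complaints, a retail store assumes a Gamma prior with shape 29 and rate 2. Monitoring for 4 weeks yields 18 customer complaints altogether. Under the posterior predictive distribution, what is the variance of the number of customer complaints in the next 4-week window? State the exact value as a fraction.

470/9

Total count 18 over total exposure 4 weeks.
Posterior: α' = 29 + 18 = 47, β' = 2 + 4 = 6.
The posterior predictive for a window of length T is Negative Binomial with variance T·α'·(β'+T)/β'² = 4·47·10/36 = 470/9.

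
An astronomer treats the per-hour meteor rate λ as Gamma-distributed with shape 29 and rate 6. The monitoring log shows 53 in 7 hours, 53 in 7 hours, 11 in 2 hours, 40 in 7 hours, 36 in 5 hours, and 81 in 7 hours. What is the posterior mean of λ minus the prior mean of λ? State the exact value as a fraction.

Total count: 53 + 53 + 11 + 40 + 36 + 81 = 274.
Total exposure: 7 + 7 + 2 + 7 + 5 + 7 = 35 hours.
Gamma(α, β) with Poisson data over total exposure Σt gives posterior Gamma(α+Σx, β+Σt) = Gamma(303, 41).
Posterior mean = 303/41 = 303/41; prior mean = 29/6 = 29/6. Difference = 303/41 − 29/6 = 629/246.

629/246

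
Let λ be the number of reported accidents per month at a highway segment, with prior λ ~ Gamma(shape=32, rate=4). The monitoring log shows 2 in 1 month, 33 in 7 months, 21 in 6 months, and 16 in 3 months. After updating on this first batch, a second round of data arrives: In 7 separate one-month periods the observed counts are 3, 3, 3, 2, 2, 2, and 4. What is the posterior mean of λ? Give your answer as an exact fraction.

Total count: 2 + 33 + 21 + 16 = 72.
Total exposure: 1 + 7 + 6 + 3 = 17 months.
After the first batch: Gamma(32 + 72, 4 + 17) = Gamma(104, 21).
Total count: 3 + 3 + 3 + 2 + 2 + 2 + 4 = 19.
Total exposure: 7 months.
After the second batch: Gamma(104 + 19, 21 + 7) = Gamma(123, 28).
Posterior mean = α'/β' = 123/28.

123/28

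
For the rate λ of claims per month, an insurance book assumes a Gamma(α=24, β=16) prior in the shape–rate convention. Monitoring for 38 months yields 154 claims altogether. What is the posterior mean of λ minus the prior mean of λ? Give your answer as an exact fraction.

Total count 154 over total exposure 38 months.
The Gamma prior is conjugate for the Poisson rate, so λ | data ~ Gamma(24+154, 16+38) = Gamma(178, 54).
Posterior mean = 178/54 = 89/27; prior mean = 24/16 = 3/2. Difference = 89/27 − 3/2 = 97/54.

97/54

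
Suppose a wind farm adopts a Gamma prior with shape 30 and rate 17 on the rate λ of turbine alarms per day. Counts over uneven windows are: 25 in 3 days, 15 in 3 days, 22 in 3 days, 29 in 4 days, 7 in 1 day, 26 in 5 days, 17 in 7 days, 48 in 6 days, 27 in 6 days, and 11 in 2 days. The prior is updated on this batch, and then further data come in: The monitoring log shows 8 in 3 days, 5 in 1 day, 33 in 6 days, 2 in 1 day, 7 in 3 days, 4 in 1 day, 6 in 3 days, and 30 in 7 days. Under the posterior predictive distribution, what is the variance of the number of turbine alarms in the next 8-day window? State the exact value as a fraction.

63360/1681

Total count: 25 + 15 + 22 + 29 + 7 + 26 + 17 + 48 + 27 + 11 = 227.
Total exposure: 3 + 3 + 3 + 4 + 1 + 5 + 7 + 6 + 6 + 2 = 40 days.
After the first batch: Gamma(30 + 227, 17 + 40) = Gamma(257, 57).
Total count: 8 + 5 + 33 + 2 + 7 + 4 + 6 + 30 = 95.
Total exposure: 3 + 1 + 6 + 1 + 3 + 1 + 3 + 7 = 25 days.
After the second batch: Gamma(257 + 95, 57 + 25) = Gamma(352, 82).
The posterior predictive for a window of length T is Negative Binomial with variance T·α'·(β'+T)/β'² = 8·352·90/6724 = 63360/1681.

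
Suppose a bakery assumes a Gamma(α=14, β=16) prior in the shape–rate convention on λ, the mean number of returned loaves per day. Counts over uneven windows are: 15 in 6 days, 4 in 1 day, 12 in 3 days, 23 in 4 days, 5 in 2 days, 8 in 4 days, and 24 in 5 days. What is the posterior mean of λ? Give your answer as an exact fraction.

Total count: 15 + 4 + 12 + 23 + 5 + 8 + 24 = 91.
Total exposure: 6 + 1 + 3 + 4 + 2 + 4 + 5 = 25 days.
By Gamma–Poisson conjugacy, the posterior is Gamma(α + Σx, β + Σt) = Gamma(14 + 91, 16 + 25) = Gamma(105, 41).
Posterior mean = α'/β' = 105/41.

105/41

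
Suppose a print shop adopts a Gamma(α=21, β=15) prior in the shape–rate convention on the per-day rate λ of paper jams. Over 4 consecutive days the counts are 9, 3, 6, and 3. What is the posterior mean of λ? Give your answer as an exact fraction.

42/19

Total count: 9 + 3 + 6 + 3 = 21.
Total exposure: 4 days.
The Gamma prior is conjugate for the Poisson rate, so λ | data ~ Gamma(21+21, 15+4) = Gamma(42, 19).
Posterior mean = α'/β' = 42/19.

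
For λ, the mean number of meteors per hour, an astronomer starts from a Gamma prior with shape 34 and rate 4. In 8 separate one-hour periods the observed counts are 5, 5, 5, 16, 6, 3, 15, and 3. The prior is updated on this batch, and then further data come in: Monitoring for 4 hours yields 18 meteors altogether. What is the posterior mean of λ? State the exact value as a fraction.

55/8

Total count: 5 + 5 + 5 + 16 + 6 + 3 + 15 + 3 = 58.
Total exposure: 8 hours.
After the first batch: Gamma(34 + 58, 4 + 8) = Gamma(92, 12).
Total count 18 over total exposure 4 hours.
After the second batch: Gamma(92 + 18, 12 + 4) = Gamma(110, 16).
Posterior mean = α'/β' = 110/16 = 55/8.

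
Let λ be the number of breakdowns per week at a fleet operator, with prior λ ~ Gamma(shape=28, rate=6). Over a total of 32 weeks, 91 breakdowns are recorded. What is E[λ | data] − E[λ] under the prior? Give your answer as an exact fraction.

Total count 91 over total exposure 32 weeks.
The Gamma prior is conjugate for the Poisson rate, so λ | data ~ Gamma(28+91, 6+32) = Gamma(119, 38).
Posterior mean = 119/38 = 119/38; prior mean = 28/6 = 14/3. Difference = 119/38 − 14/3 = -175/114.

-175/114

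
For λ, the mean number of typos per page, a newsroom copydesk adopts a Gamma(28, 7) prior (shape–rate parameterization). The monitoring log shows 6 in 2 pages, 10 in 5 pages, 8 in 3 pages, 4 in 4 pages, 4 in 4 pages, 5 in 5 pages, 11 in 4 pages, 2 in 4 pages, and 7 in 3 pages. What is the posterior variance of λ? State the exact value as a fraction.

Total count: 6 + 10 + 8 + 4 + 4 + 5 + 11 + 2 + 7 = 57.
Total exposure: 2 + 5 + 3 + 4 + 4 + 5 + 4 + 4 + 3 = 34 pages.
Gamma(α, β) with Poisson data over total exposure Σt gives posterior Gamma(α+Σx, β+Σt) = Gamma(85, 41).
Posterior variance = α'/β'² = 85/1681.

85/1681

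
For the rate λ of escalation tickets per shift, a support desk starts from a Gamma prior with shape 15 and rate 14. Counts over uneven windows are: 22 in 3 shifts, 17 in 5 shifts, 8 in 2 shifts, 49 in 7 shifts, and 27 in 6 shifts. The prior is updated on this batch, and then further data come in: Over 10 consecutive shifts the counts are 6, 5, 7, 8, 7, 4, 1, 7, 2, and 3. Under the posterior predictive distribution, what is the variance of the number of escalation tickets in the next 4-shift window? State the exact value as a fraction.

816/47

Total count: 22 + 17 + 8 + 49 + 27 = 123.
Total exposure: 3 + 5 + 2 + 7 + 6 = 23 shifts.
After the first batch: Gamma(15 + 123, 14 + 23) = Gamma(138, 37).
Total count: 6 + 5 + 7 + 8 + 7 + 4 + 1 + 7 + 2 + 3 = 50.
Total exposure: 10 shifts.
After the second batch: Gamma(138 + 50, 37 + 10) = Gamma(188, 47).
The posterior predictive for a window of length T is Negative Binomial with variance T·α'·(β'+T)/β'² = 4·188·51/2209 = 816/47.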